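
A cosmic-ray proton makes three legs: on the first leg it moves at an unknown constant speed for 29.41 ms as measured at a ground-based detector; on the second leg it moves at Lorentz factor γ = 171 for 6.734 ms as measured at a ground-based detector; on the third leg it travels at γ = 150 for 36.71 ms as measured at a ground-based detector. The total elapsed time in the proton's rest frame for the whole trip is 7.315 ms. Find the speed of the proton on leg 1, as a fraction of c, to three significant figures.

β = 0.971

Leg 1: speed unknown; τ_1 = 29.41/γ_1.
Leg 2: γ = 171; τ_2 = 6.734/171.0 = 0.03938 ms.
Leg 3: γ = 150; τ_3 = 36.71/150.0 = 0.2447 ms.
Total proper time: τ_1 + 0.03938 + 0.2447 = 7.315, so τ_1 = 7.315 − 0.2841 = 7.031 ms.
γ_1 = 29.41/7.031 = 4.183; β = √(1 − 1/γ²) = √0.9428.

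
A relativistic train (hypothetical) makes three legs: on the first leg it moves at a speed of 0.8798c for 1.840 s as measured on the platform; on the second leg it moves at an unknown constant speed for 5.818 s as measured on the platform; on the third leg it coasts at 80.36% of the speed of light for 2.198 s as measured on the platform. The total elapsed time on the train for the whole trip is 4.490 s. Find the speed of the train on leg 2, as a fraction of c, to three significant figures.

β = 0.918

Leg 1: γ = 1/√(1 − 0.8798²) = 1/√0.2260 = 2.104; τ_1 = 1.840/2.104 = 0.8746 s.
Leg 2: speed unknown; τ_2 = 5.818/γ_2.
Leg 3: β = 0.8036; γ = 1/√(1 − 0.8036²) = 1/√0.3542 = 1.680; τ_3 = 2.198/1.680 = 1.308 s.
Total proper time: 0.8746 + τ_2 + 1.308 = 4.490, so τ_2 = 4.490 − 2.183 = 2.307 s.
γ_2 = 5.818/2.307 = 2.522; β = √(1 − 1/γ²) = √0.8427.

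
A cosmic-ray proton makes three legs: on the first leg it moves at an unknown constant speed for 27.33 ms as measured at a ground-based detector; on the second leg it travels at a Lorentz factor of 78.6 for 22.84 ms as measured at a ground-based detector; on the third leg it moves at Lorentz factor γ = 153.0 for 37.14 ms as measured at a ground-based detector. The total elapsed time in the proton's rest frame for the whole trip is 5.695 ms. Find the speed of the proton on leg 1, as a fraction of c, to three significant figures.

Leg 1: speed unknown; τ_1 = 27.33/γ_1.
Leg 2: γ = 78.6; τ_2 = 22.84/78.60 = 0.2906 ms.
Leg 3: γ = 153.0; τ_3 = 37.14/153.0 = 0.2427 ms.
Total proper time: τ_1 + 0.2906 + 0.2427 = 5.695, so τ_1 = 5.695 − 0.5333 = 5.162 ms.
γ_1 = 27.33/5.162 = 5.295; β = √(1 − 1/γ²) = √0.9643.

β = 0.982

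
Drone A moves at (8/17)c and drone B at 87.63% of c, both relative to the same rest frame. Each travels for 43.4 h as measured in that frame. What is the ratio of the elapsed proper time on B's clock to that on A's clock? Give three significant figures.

A: γ = 1/√(1 − (8/17)²) = 17/15 ≈ 1.133. B: β = 0.8763; γ = 1/√(1 − 0.8763²) = 1/√0.2321 = 2.076.
τ_A/τ_B = γ_B/γ_A = 2.076/1.133 = 1.831, so τ_B/τ_A = 0.5460.

τ_B/τ_A = 0.546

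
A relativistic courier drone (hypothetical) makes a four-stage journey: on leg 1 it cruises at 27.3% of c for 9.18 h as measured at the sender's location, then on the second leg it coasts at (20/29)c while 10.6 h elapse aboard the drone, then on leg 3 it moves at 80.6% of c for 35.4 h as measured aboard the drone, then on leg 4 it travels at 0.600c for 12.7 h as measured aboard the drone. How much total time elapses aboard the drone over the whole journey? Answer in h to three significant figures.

τ = 67.5 h

Leg 1: β = 0.273; γ = 1/√(1 − 0.273²) = 1/√0.9255 = 1.039; τ_1 = 9.18/1.039 = 8.831 h.
Leg 2: 10.6 h is already measured aboard the drone.
Leg 3: 35.4 h is already measured aboard the drone.
Leg 4: 12.7 h is already measured aboard the drone.
Total: 8.831 + 10.60 + 35.40 + 12.70 h.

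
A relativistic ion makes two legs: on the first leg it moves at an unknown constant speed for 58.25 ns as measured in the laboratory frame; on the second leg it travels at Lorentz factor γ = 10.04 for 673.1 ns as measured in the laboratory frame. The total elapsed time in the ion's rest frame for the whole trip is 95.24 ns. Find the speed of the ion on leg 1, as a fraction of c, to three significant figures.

Leg 1: speed unknown; τ_1 = 58.25/γ_1.
Leg 2: γ = 10.04; τ_2 = 673.1/10.04 = 67.04 ns.
Total proper time: τ_1 + 67.04 = 95.24, so τ_1 = 95.24 − 67.04 = 28.20 ns.
γ_1 = 58.25/28.20 = 2.066; β = √(1 − 1/γ²) = √0.7657.

β = 0.875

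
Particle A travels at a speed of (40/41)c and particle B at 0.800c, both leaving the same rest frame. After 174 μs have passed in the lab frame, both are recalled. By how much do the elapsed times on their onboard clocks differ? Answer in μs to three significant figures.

|τ_A − τ_B| = 66.2 μs

A: γ = 1/√(1 − (40/41)²) = 41/9 ≈ 4.556; τ_A = 174/4.556 = 38.20 μs.
B: γ = 1/√(1 − 0.800²) = 5/3 ≈ 1.667; τ_B = 174/1.667 = 104.4 μs.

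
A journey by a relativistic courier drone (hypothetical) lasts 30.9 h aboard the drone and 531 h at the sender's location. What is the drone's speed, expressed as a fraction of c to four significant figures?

The proper time is measured aboard the drone (both events occur at the drone's location); Δt is measured at the sender's location. γ = Δt/τ = 531/30.9 = 17.18.
β = √(1 − 1/γ²) = √(1 − 0.003386) = √0.9966

v = 0.9983c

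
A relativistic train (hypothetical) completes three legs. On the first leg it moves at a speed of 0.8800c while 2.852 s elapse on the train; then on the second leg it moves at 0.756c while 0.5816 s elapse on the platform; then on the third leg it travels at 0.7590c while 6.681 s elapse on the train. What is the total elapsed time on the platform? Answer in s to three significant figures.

Δt = 16.8 s

Leg 1: γ = 1/√(1 − 0.8800²) = 1/√0.2256 = 2.105; Δt_1 = 2.105 × 2.852 = 6.005 s.
Leg 2: 0.5816 s is already measured on the platform.
Leg 3: γ = 1/√(1 − 0.7590²) = 1/√0.4239 = 1.536; Δt_3 = 1.536 × 6.681 = 10.26 s.
Total: 6.005 + 0.5816 + 10.26 s.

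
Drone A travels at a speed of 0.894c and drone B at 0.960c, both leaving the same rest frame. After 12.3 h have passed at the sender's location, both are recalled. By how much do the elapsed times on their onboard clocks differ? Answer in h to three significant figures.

|τ_A − τ_B| = 2.07 h

A: γ = 1/√(1 − 0.894²) = 1/√0.2008 = 2.232; τ_A = 12.3/2.232 = 5.511 h.
B: γ = 1/√(1 − 0.960²) = 1/√0.07840 = 3.571; τ_B = 12.3/3.571 = 3.444 h.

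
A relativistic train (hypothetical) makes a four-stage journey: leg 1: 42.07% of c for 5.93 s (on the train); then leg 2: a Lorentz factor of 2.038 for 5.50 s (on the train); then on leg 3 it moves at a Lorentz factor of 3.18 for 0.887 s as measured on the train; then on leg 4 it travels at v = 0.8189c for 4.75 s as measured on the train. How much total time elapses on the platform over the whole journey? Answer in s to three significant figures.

Leg 1: β = 0.4207; γ = 1/√(1 − 0.4207²) = 1/√0.8230 = 1.102; Δt_1 = 1.102 × 5.93 = 6.537 s.
Leg 2: γ = 2.038; Δt_2 = 2.038 × 5.50 = 11.21 s.
Leg 3: γ = 3.18; Δt_3 = 3.180 × 0.887 = 2.821 s.
Leg 4: γ = 1/√(1 − 0.8189²) = 1/√0.3294 = 1.742; Δt_4 = 1.742 × 4.75 = 8.276 s.
Total: 6.537 + 11.21 + 2.821 + 8.276 s.

Δt = 28.8 s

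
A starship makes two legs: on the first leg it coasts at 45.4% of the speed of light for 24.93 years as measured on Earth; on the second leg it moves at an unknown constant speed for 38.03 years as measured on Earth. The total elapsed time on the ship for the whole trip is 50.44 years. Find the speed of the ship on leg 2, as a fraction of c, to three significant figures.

β = 0.670

Leg 1: β = 0.454; γ = 1/√(1 − 0.454²) = 1/√0.7939 = 1.122; τ_1 = 24.93/1.122 = 22.21 years.
Leg 2: speed unknown; τ_2 = 38.03/γ_2.
Total proper time: 22.21 + τ_2 = 50.44, so τ_2 = 50.44 − 22.21 = 28.23 years.
γ_2 = 38.03/28.23 = 1.347; β = √(1 − 1/γ²) = √0.4491.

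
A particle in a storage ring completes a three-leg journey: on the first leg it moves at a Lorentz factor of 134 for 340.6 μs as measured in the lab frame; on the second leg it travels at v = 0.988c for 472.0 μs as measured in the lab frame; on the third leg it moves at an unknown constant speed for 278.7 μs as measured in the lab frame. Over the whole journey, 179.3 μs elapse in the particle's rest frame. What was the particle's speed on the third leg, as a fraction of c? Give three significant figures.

Leg 1: γ = 134; τ_1 = 340.6/134.0 = 2.542 μs.
Leg 2: γ = 1/√(1 − 0.988²) = 1/√0.02386 = 6.474; τ_2 = 472.0/6.474 = 72.90 μs.
Leg 3: speed unknown; τ_3 = 278.7/γ_3.
Total proper time: 2.542 + 72.90 + τ_3 = 179.3, so τ_3 = 179.3 − 75.44 = 103.9 μs.
γ_3 = 278.7/103.9 = 2.684; β = √(1 − 1/γ²) = √0.8611.

β = 0.928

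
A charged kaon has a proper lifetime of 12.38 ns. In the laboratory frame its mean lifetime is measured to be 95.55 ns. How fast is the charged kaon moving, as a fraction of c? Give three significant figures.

β = 0.992

γ = Δt/τ₀ = 95.55/12.38 = 7.718
β = √(1 − 1/γ²) = √(1 − 0.01679) = √0.9832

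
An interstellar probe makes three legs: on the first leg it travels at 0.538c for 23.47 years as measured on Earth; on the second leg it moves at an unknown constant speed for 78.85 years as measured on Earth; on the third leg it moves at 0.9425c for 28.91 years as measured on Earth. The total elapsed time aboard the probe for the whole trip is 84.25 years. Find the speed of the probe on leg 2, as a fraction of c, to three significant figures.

β = 0.719

Leg 1: γ = 1/√(1 − 0.538²) = 1/√0.7106 = 1.186; τ_1 = 23.47/1.186 = 19.78 years.
Leg 2: speed unknown; τ_2 = 78.85/γ_2.
Leg 3: γ = 1/√(1 − 0.9425²) = 1/√0.1117 = 2.992; τ_3 = 28.91/2.992 = 9.662 years.
Total proper time: 19.78 + τ_2 + 9.662 = 84.25, so τ_2 = 84.25 − 29.45 = 54.80 years.
γ_2 = 78.85/54.80 = 1.439; β = √(1 − 1/γ²) = √0.5169.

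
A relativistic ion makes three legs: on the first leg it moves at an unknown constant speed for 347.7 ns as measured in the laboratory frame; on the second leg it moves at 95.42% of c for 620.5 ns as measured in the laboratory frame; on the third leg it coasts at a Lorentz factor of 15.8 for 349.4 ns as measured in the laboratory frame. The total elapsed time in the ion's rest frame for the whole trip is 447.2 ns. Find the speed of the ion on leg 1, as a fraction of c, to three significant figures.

β = 0.725

Leg 1: speed unknown; τ_1 = 347.7/γ_1.
Leg 2: β = 0.9542; γ = 1/√(1 − 0.9542²) = 1/√0.08950 = 3.343; τ_2 = 620.5/3.343 = 185.6 ns.
Leg 3: γ = 15.8; τ_3 = 349.4/15.80 = 22.11 ns.
Total proper time: τ_1 + 185.6 + 22.11 = 447.2, so τ_1 = 447.2 − 207.7 = 239.5 ns.
γ_1 = 347.7/239.5 = 1.452; β = √(1 − 1/γ²) = √0.5257.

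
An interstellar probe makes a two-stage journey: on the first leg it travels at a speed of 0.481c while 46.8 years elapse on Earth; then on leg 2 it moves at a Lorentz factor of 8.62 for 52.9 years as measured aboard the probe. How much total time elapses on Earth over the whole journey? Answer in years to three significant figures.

Δt = 503 years

Leg 1: 46.8 years is already measured on Earth.
Leg 2: γ = 8.62; Δt_2 = 8.620 × 52.9 = 456.0 years.
Total: 46.80 + 456.0 years.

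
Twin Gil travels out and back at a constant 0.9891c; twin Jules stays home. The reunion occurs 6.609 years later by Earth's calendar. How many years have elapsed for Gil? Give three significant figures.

τ = 0.973 years

γ = 1/√(1 − 0.9891²) = 1/√0.02168 = 6.791
Gil's clock measures proper time along the trip: τ = Δt/γ = 6.609/6.791 years.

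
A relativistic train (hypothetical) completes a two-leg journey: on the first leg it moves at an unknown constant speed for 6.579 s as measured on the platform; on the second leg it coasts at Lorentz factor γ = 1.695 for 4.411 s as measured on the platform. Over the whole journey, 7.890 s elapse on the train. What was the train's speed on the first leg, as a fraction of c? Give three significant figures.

Leg 1: speed unknown; τ_1 = 6.579/γ_1.
Leg 2: γ = 1.695; τ_2 = 4.411/1.695 = 2.602 s.
Total proper time: τ_1 + 2.602 = 7.890, so τ_1 = 7.890 − 2.602 = 5.288 s.
γ_1 = 6.579/5.288 = 1.244; β = √(1 − 1/γ²) = √0.3540.

β = 0.595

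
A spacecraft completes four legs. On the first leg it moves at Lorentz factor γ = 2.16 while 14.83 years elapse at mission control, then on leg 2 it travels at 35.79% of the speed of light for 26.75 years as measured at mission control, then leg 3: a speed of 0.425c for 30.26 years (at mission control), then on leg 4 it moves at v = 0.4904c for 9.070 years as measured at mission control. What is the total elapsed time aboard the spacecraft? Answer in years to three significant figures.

Leg 1: γ = 2.16; τ_1 = 14.83/2.160 = 6.866 years.
Leg 2: β = 0.3579; γ = 1/√(1 − 0.3579²) = 1/√0.8719 = 1.071; τ_2 = 26.75/1.071 = 24.98 years.
Leg 3: γ = 1/√(1 − 0.425²) = 1/√0.8194 = 1.105; τ_3 = 30.26/1.105 = 27.39 years.
Leg 4: γ = 1/√(1 − 0.4904²) = 1/√0.7595 = 1.147; τ_4 = 9.070/1.147 = 7.904 years.
Total: 6.866 + 24.98 + 27.39 + 7.904 years.

τ = 67.1 years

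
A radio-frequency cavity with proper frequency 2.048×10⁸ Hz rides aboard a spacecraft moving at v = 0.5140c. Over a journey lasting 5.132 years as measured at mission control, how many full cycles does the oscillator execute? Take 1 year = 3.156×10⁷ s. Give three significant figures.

N = 2.85×10¹⁶

γ = 1/√(1 − 0.5140²) = 1/√0.7358 = 1.166
The oscillator's own cycle count is N = f × τ where τ is the proper time aboard the spacecraft. τ = Δt/γ = 5.132/1.166 = 4.402 years = 1.389×10⁸ s.
N = 2.048×10⁸ × 1.389×10⁸ = 2.845×10¹⁶.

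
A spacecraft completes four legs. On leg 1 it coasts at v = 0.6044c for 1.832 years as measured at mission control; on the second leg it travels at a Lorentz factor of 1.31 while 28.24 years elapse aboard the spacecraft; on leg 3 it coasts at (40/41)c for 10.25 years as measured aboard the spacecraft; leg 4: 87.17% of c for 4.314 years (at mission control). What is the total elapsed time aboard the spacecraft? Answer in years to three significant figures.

τ = 42.1 years

Leg 1: γ = 1/√(1 − 0.6044²) = 1/√0.6347 = 1.255; τ_1 = 1.832/1.255 = 1.460 years.
Leg 2: 28.24 years is already measured aboard the spacecraft.
Leg 3: 10.25 years is already measured aboard the spacecraft.
Leg 4: β = 0.8717; γ = 1/√(1 − 0.8717²) = 1/√0.2401 = 2.041; τ_4 = 4.314/2.041 = 2.114 years.
Total: 1.460 + 28.24 + 10.25 + 2.114 years.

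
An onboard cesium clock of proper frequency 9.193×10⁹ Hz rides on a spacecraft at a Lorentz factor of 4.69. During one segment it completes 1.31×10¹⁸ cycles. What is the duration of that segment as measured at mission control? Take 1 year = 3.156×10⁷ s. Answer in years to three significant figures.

γ = 4.69
Proper time for N cycles: τ = N/f = 1.31×10¹⁸/(9.193×10⁹) = 1.425×10⁸ s = 4.515 years.
Lab-frame duration Δt = γτ = 4.690 × 4.515 = 21.18 years.

Δt = 21.2 years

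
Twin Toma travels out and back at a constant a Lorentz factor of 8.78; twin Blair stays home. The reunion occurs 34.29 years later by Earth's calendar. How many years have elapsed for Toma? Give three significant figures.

γ = 8.78
Toma's clock measures proper time along the trip: τ = Δt/γ = 34.29/8.780 years.

τ = 3.91 years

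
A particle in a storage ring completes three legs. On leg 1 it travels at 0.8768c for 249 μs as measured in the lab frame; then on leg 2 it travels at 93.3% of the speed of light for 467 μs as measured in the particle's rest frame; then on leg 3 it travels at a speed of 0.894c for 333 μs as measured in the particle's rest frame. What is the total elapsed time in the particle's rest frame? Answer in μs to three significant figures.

τ = 920 μs

Leg 1: γ = 1/√(1 − 0.8768²) = 1/√0.2312 = 2.080; τ_1 = 249/2.080 = 119.7 μs.
Leg 2: 467 μs is already measured in the particle's rest frame.
Leg 3: 333 μs is already measured in the particle's rest frame.
Total: 119.7 + 467.0 + 333.0 μs.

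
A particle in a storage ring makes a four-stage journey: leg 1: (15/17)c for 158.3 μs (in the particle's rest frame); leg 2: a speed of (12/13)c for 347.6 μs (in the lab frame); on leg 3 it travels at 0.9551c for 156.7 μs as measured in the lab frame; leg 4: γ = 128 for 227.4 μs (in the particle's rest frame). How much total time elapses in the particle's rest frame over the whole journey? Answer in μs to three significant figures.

Leg 1: 158.3 μs is already measured in the particle's rest frame.
Leg 2: γ = 1/√(1 − (12/13)²) = 13/5 = 2.600; τ_2 = 347.6/2.600 = 133.7 μs.
Leg 3: γ = 1/√(1 − 0.9551²) = 1/√0.08778 = 3.375; τ_3 = 156.7/3.375 = 46.43 μs.
Leg 4: 227.4 μs is already measured in the particle's rest frame.
Total: 158.3 + 133.7 + 46.43 + 227.4 μs.

τ = 566 μs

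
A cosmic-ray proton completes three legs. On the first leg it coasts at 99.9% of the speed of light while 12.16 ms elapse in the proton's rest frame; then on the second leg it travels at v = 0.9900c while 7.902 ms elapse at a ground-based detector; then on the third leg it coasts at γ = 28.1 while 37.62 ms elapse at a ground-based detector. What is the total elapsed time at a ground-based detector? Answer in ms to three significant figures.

Δt = 317 ms

Leg 1: β = 0.999; γ = 1/√(1 − 0.999²) = 1/√0.001999 = 22.37; Δt_1 = 22.37 × 12.16 = 272.0 ms.
Leg 2: 7.902 ms is already measured at a ground-based detector.
Leg 3: 37.62 ms is already measured at a ground-based detector.
Total: 272.0 + 7.902 + 37.62 ms.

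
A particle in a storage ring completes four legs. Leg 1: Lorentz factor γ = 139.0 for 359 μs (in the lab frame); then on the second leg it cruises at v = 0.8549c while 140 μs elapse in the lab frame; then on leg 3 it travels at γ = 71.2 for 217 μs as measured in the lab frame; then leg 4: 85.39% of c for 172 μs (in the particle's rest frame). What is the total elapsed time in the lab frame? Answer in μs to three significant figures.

Δt = 1050 μs

Leg 1: 359 μs is already measured in the lab frame.
Leg 2: 140 μs is already measured in the lab frame.
Leg 3: 217 μs is already measured in the lab frame.
Leg 4: β = 0.8539; γ = 1/√(1 − 0.8539²) = 1/√0.2709 = 1.921; Δt_4 = 1.921 × 172 = 330.5 μs.
Total: 359.0 + 140.0 + 217.0 + 330.5 μs.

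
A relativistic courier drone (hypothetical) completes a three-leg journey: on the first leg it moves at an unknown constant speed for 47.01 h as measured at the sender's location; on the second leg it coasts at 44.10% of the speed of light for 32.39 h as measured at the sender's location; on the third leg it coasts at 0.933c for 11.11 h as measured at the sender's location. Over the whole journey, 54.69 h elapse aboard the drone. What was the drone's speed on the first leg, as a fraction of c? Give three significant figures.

Leg 1: speed unknown; τ_1 = 47.01/γ_1.
Leg 2: β = 0.4410; γ = 1/√(1 − 0.4410²) = 1/√0.8055 = 1.114; τ_2 = 32.39/1.114 = 29.07 h.
Leg 3: γ = 1/√(1 − 0.933²) = 1/√0.1295 = 2.779; τ_3 = 11.11/2.779 = 3.998 h.
Total proper time: τ_1 + 29.07 + 3.998 = 54.69, so τ_1 = 54.69 − 33.07 = 21.62 h.
γ_1 = 47.01/21.62 = 2.174; β = √(1 − 1/γ²) = √0.7885.

β = 0.888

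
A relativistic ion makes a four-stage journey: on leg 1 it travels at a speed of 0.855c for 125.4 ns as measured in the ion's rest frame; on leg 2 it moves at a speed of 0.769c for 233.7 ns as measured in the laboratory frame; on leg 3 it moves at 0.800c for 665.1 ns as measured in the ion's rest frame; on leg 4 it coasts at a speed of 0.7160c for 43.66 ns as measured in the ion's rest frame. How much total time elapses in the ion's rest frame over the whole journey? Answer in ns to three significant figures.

Leg 1: 125.4 ns is already measured in the ion's rest frame.
Leg 2: γ = 1/√(1 − 0.769²) = 1/√0.4086 = 1.564; τ_2 = 233.7/1.564 = 149.4 ns.
Leg 3: 665.1 ns is already measured in the ion's rest frame.
Leg 4: 43.66 ns is already measured in the ion's rest frame.
Total: 125.4 + 149.4 + 665.1 + 43.66 ns.

τ = 984 ns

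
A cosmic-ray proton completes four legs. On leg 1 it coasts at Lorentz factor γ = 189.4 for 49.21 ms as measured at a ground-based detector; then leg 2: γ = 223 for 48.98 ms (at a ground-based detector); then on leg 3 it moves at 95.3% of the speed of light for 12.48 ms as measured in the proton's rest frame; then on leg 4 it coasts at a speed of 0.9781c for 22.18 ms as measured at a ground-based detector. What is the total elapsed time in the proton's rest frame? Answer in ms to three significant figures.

Leg 1: γ = 189.4; τ_1 = 49.21/189.4 = 0.2598 ms.
Leg 2: γ = 223; τ_2 = 48.98/223.0 = 0.2196 ms.
Leg 3: 12.48 ms is already measured in the proton's rest frame.
Leg 4: γ = 1/√(1 − 0.9781²) = 1/√0.04332 = 4.805; τ_4 = 22.18/4.805 = 4.616 ms.
Total: 0.2598 + 0.2196 + 12.48 + 4.616 ms.

τ = 17.6 ms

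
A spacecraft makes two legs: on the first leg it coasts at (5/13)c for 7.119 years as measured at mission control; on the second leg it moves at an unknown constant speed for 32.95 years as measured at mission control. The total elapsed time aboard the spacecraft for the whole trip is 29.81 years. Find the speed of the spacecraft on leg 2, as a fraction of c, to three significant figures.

Leg 1: γ = 1/√(1 − (5/13)²) = 13/12 ≈ 1.083; τ_1 = 7.119/1.083 = 6.571 years.
Leg 2: speed unknown; τ_2 = 32.95/γ_2.
Total proper time: 6.571 + τ_2 = 29.81, so τ_2 = 29.81 − 6.571 = 23.24 years.
γ_2 = 32.95/23.24 = 1.418; β = √(1 − 1/γ²) = √0.5026.

β = 0.709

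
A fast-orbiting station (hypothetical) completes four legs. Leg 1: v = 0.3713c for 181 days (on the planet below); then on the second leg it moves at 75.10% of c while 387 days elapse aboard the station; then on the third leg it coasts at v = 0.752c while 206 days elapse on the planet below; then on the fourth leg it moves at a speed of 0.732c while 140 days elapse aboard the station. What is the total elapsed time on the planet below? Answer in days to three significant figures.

Leg 1: 181 days is already measured on the planet below.
Leg 2: β = 0.7510; γ = 1/√(1 − 0.7510²) = 1/√0.4360 = 1.514; Δt_2 = 1.514 × 387 = 586.1 days.
Leg 3: 206 days is already measured on the planet below.
Leg 4: γ = 1/√(1 − 0.732²) = 1/√0.4642 = 1.468; Δt_4 = 1.468 × 140 = 205.5 days.
Total: 181.0 + 586.1 + 206.0 + 205.5 days.

Δt = 1180 days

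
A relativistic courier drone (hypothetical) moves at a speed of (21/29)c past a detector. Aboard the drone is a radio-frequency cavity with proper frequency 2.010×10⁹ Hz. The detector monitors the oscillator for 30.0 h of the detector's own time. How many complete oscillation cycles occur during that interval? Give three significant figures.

N = 1.50×10¹⁴

γ = 1/√(1 − (21/29)²) = 29/20 = 1.450
During 30.0 h of lab time, the oscillator's proper time advances by τ = Δt/γ = 30.0/1.450 = 20.69 h = 7.448×10⁴ s.
N = f × τ = 2.010×10⁹ × 7.448×10⁴ = 1.497×10¹⁴.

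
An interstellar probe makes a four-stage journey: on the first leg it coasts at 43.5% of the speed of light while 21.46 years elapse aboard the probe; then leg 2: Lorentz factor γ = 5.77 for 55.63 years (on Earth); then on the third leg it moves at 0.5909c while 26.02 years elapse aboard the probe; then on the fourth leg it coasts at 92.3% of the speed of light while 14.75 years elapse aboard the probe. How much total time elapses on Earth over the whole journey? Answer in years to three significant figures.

Δt = 150 years

Leg 1: β = 0.435; γ = 1/√(1 − 0.435²) = 1/√0.8108 = 1.111; Δt_1 = 1.111 × 21.46 = 23.83 years.
Leg 2: 55.63 years is already measured on Earth.
Leg 3: γ = 1/√(1 − 0.5909²) = 1/√0.6508 = 1.240; Δt_3 = 1.240 × 26.02 = 32.25 years.
Leg 4: β = 0.923; γ = 1/√(1 − 0.923²) = 1/√0.1481 = 2.599; Δt_4 = 2.599 × 14.75 = 38.33 years.
Total: 23.83 + 55.63 + 32.25 + 38.33 years.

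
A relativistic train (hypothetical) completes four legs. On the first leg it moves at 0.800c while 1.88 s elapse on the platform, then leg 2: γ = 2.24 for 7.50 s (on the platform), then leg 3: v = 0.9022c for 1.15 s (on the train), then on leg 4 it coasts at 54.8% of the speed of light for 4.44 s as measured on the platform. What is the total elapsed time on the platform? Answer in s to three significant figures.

Leg 1: 1.88 s is already measured on the platform.
Leg 2: 7.50 s is already measured on the platform.
Leg 3: γ = 1/√(1 − 0.9022²) = 1/√0.1860 = 2.318; Δt_3 = 2.318 × 1.15 = 2.666 s.
Leg 4: 4.44 s is already measured on the platform.
Total: 1.880 + 7.500 + 2.666 + 4.440 s.

Δt = 16.5 s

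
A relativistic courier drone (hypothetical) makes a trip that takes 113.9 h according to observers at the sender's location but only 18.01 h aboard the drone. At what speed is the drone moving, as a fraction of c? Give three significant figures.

The proper time is measured aboard the drone (both events occur at the drone's location); Δt is measured at the sender's location. γ = Δt/τ = 113.9/18.01 = 6.324.
β = √(1 − 1/γ²) = √(1 − 0.02500) = √0.9750

β = 0.987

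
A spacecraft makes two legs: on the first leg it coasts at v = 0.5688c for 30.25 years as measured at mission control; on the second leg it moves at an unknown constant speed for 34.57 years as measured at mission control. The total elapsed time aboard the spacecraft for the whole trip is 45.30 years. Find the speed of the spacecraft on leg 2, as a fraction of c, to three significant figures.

Leg 1: γ = 1/√(1 − 0.5688²) = 1/√0.6765 = 1.216; τ_1 = 30.25/1.216 = 24.88 years.
Leg 2: speed unknown; τ_2 = 34.57/γ_2.
Total proper time: 24.88 + τ_2 = 45.30, so τ_2 = 45.30 − 24.88 = 20.42 years.
γ_2 = 34.57/20.42 = 1.693; β = √(1 − 1/γ²) = √0.6511.

β = 0.807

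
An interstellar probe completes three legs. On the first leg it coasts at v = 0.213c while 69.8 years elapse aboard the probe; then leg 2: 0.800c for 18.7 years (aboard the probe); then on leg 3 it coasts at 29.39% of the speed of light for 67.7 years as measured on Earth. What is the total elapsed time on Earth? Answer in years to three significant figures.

Δt = 170 years

Leg 1: γ = 1/√(1 − 0.213²) = 1/√0.9546 = 1.023; Δt_1 = 1.023 × 69.8 = 71.44 years.
Leg 2: γ = 1/√(1 − 0.800²) = 5/3 ≈ 1.667; Δt_2 = 1.667 × 18.7 = 31.17 years.
Leg 3: 67.7 years is already measured on Earth.
Total: 71.44 + 31.17 + 67.70 years.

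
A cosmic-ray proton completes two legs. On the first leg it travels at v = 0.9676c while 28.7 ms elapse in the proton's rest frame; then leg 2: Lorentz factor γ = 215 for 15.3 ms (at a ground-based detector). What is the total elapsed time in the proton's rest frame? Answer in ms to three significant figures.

τ = 28.8 ms

Leg 1: 28.7 ms is already measured in the proton's rest frame.
Leg 2: γ = 215; τ_2 = 15.3/215.0 = 0.07116 ms.
Total: 28.70 + 0.07116 ms.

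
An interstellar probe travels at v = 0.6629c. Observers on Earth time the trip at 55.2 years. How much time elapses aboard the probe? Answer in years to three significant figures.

τ = 41.3 years

γ = 1/√(1 − 0.6629²) = 1/√0.5606 = 1.336
The interval measured on Earth is the dilated one; the clock aboard the probe measures the proper time τ = Δt/γ = 55.2/1.336 years.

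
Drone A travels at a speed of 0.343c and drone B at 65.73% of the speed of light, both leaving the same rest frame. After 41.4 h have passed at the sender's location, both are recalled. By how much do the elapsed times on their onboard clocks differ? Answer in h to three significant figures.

A: γ = 1/√(1 − 0.343²) = 1/√0.8824 = 1.065; τ_A = 41.4/1.065 = 38.89 h.
B: β = 0.6573; γ = 1/√(1 − 0.6573²) = 1/√0.5680 = 1.327; τ_B = 41.4/1.327 = 31.20 h.

|τ_A − τ_B| = 7.69 h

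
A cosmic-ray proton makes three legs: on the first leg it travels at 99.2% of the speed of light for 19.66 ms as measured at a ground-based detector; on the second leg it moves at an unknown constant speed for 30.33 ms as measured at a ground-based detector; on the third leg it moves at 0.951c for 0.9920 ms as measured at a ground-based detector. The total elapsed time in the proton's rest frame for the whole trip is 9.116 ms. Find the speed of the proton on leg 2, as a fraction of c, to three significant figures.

Leg 1: β = 0.992; γ = 1/√(1 − 0.992²) = 1/√0.01594 = 7.922; τ_1 = 19.66/7.922 = 2.482 ms.
Leg 2: speed unknown; τ_2 = 30.33/γ_2.
Leg 3: γ = 1/√(1 − 0.951²) = 1/√0.09560 = 3.234; τ_3 = 0.9920/3.234 = 0.3067 ms.
Total proper time: 2.482 + τ_2 + 0.3067 = 9.116, so τ_2 = 9.116 − 2.789 = 6.327 ms.
γ_2 = 30.33/6.327 = 4.793; β = √(1 − 1/γ²) = √0.9565.

β = 0.978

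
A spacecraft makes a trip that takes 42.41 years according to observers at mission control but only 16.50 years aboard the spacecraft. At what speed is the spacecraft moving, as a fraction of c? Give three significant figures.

The proper time is measured aboard the spacecraft (both events occur at the spacecraft's location); Δt is measured at mission control. γ = Δt/τ = 42.41/16.50 = 2.570.
β = √(1 − 1/γ²) = √(1 − 0.1514) = √0.8486

β = 0.921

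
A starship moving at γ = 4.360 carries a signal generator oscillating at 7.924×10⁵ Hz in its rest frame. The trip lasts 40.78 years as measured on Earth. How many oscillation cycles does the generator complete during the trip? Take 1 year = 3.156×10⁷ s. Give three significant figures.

γ = 4.360
The oscillator's own cycle count is N = f × τ where τ is the proper time on the ship. τ = Δt/γ = 40.78/4.360 = 9.353 years = 2.952×10⁸ s.
N = 7.924×10⁵ × 2.952×10⁸ = 2.339×10¹⁴.

N = 2.34×10¹⁴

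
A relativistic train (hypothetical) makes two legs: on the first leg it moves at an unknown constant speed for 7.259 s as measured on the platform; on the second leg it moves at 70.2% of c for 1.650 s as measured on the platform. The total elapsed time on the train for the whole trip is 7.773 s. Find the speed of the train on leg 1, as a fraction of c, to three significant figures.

β = 0.417

Leg 1: speed unknown; τ_1 = 7.259/γ_1.
Leg 2: β = 0.702; γ = 1/√(1 − 0.702²) = 1/√0.5072 = 1.404; τ_2 = 1.650/1.404 = 1.175 s.
Total proper time: τ_1 + 1.175 = 7.773, so τ_1 = 7.773 − 1.175 = 6.598 s.
γ_1 = 7.259/6.598 = 1.100; β = √(1 − 1/γ²) = √0.1738.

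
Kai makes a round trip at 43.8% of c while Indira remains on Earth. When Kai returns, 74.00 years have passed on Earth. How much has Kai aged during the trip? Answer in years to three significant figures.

β = 0.438; γ = 1/√(1 − 0.438²) = 1/√0.8082 = 1.112
Kai's clock measures proper time along the trip: τ = Δt/γ = 74.00/1.112 years.

τ = 66.5 years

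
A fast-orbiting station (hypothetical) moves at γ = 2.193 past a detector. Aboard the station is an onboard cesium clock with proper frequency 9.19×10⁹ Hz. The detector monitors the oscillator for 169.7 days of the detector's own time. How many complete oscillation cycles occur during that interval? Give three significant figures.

N = 6.14×10¹⁶

γ = 2.193
During 169.7 days of lab time, the oscillator's proper time advances by τ = Δt/γ = 169.7/2.193 = 77.38 days = 6.686×10⁶ s.
N = f × τ = 9.19×10⁹ × 6.686×10⁶ = 6.144×10¹⁶.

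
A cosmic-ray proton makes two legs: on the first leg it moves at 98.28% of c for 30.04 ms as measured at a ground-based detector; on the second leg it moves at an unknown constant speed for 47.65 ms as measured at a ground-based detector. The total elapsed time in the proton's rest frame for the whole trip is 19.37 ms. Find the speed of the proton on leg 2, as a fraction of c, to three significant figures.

β = 0.957

Leg 1: β = 0.9828; γ = 1/√(1 − 0.9828²) = 1/√0.03410 = 5.415; τ_1 = 30.04/5.415 = 5.548 ms.
Leg 2: speed unknown; τ_2 = 47.65/γ_2.
Total proper time: 5.548 + τ_2 = 19.37, so τ_2 = 19.37 − 5.548 = 13.82 ms.
γ_2 = 47.65/13.82 = 3.447; β = √(1 − 1/γ²) = √0.9159.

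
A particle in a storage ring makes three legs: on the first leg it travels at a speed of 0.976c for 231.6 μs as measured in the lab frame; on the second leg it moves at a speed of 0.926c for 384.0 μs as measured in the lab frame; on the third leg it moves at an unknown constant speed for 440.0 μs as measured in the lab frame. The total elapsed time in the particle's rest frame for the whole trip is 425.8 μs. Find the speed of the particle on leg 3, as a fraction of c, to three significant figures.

Leg 1: γ = 1/√(1 − 0.976²) = 1/√0.04742 = 4.592; τ_1 = 231.6/4.592 = 50.44 μs.
Leg 2: γ = 1/√(1 − 0.926²) = 1/√0.1425 = 2.649; τ_2 = 384.0/2.649 = 145.0 μs.
Leg 3: speed unknown; τ_3 = 440.0/γ_3.
Total proper time: 50.44 + 145.0 + τ_3 = 425.8, so τ_3 = 425.8 − 195.4 = 230.4 μs.
γ_3 = 440.0/230.4 = 1.910; β = √(1 − 1/γ²) = √0.7258.

β = 0.852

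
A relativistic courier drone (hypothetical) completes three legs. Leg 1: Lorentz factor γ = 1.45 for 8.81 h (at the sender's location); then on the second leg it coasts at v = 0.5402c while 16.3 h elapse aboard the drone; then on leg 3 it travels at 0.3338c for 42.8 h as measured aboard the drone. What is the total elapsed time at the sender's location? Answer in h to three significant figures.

Leg 1: 8.81 h is already measured at the sender's location.
Leg 2: γ = 1/√(1 − 0.5402²) = 1/√0.7082 = 1.188; Δt_2 = 1.188 × 16.3 = 19.37 h.
Leg 3: γ = 1/√(1 − 0.3338²) = 1/√0.8886 = 1.061; Δt_3 = 1.061 × 42.8 = 45.40 h.
Total: 8.810 + 19.37 + 45.40 h.

Δt = 73.6 h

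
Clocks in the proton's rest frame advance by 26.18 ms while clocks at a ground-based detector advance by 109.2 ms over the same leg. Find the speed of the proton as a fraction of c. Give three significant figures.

v = 0.971c

The proper time is measured in the proton's rest frame (both events occur at the proton's location); Δt is measured at a ground-based detector. γ = Δt/τ = 109.2/26.18 = 4.171.
β = √(1 − 1/γ²) = √(1 − 0.05748) = √0.9425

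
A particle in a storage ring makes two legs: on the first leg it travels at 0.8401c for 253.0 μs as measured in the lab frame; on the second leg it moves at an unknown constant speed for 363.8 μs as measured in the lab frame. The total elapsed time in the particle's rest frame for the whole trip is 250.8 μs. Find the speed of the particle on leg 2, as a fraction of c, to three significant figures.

Leg 1: γ = 1/√(1 − 0.8401²) = 1/√0.2942 = 1.844; τ_1 = 253.0/1.844 = 137.2 μs.
Leg 2: speed unknown; τ_2 = 363.8/γ_2.
Total proper time: 137.2 + τ_2 = 250.8, so τ_2 = 250.8 − 137.2 = 113.6 μs.
γ_2 = 363.8/113.6 = 3.203; β = √(1 − 1/γ²) = √0.9026.

β = 0.950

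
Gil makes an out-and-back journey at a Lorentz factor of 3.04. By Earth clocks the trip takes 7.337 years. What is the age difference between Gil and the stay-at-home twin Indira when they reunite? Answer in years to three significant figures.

γ = 3.04
Gil's elapsed proper time: τ = 7.337/3.040 = 2.413 years.
Age gap = Δt − τ = 7.337 − 2.413 years.

Δt − τ = 4.92 years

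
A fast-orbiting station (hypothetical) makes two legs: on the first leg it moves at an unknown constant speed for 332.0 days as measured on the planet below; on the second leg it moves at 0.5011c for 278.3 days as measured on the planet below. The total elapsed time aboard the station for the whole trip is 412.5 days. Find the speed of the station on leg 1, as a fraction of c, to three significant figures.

β = 0.856

Leg 1: speed unknown; τ_1 = 332.0/γ_1.
Leg 2: γ = 1/√(1 − 0.5011²) = 1/√0.7489 = 1.156; τ_2 = 278.3/1.156 = 240.8 days.
Total proper time: τ_1 + 240.8 = 412.5, so τ_1 = 412.5 − 240.8 = 171.7 days.
γ_1 = 332.0/171.7 = 1.934; β = √(1 − 1/γ²) = √0.7327.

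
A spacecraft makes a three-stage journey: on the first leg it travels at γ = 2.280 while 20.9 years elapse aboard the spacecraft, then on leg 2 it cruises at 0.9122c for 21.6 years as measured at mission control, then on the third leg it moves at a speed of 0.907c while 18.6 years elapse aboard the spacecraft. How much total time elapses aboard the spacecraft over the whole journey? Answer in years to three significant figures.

τ = 48.4 years

Leg 1: 20.9 years is already measured aboard the spacecraft.
Leg 2: γ = 1/√(1 − 0.9122²) = 1/√0.1679 = 2.441; τ_2 = 21.6/2.441 = 8.850 years.
Leg 3: 18.6 years is already measured aboard the spacecraft.
Total: 20.90 + 8.850 + 18.60 years.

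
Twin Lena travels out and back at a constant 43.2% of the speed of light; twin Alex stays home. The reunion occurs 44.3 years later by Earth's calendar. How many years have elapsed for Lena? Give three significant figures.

β = 0.432; γ = 1/√(1 − 0.432²) = 1/√0.8134 = 1.109
Lena's clock measures proper time along the trip: τ = Δt/γ = 44.3/1.109 years.

τ = 40.0 years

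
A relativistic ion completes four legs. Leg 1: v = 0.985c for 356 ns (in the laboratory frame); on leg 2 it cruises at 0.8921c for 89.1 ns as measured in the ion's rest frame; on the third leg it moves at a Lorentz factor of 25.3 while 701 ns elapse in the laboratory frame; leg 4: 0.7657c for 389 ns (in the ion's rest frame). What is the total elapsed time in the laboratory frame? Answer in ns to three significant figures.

Leg 1: 356 ns is already measured in the laboratory frame.
Leg 2: γ = 1/√(1 − 0.8921²) = 1/√0.2042 = 2.213; Δt_2 = 2.213 × 89.1 = 197.2 ns.
Leg 3: 701 ns is already measured in the laboratory frame.
Leg 4: γ = 1/√(1 − 0.7657²) = 1/√0.4137 = 1.555; Δt_4 = 1.555 × 389 = 604.8 ns.
Total: 356.0 + 197.2 + 701.0 + 604.8 ns.

Δt = 1860 ns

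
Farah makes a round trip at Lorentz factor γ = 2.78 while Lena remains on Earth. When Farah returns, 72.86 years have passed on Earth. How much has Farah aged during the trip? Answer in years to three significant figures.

γ = 2.78
Farah's clock measures proper time along the trip: τ = Δt/γ = 72.86/2.780 years.

τ = 26.2 years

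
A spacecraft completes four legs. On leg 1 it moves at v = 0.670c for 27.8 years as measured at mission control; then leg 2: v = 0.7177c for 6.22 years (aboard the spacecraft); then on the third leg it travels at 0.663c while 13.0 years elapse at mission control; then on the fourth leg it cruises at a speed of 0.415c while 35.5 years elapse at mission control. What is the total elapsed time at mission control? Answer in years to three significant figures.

Leg 1: 27.8 years is already measured at mission control.
Leg 2: γ = 1/√(1 − 0.7177²) = 1/√0.4849 = 1.436; Δt_2 = 1.436 × 6.22 = 8.932 years.
Leg 3: 13.0 years is already measured at mission control.
Leg 4: 35.5 years is already measured at mission control.
Total: 27.80 + 8.932 + 13.00 + 35.50 years.

Δt = 85.2 years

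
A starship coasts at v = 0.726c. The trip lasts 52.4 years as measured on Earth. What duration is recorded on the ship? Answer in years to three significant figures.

τ = 36.0 years

γ = 1/√(1 − 0.726²) = 1/√0.4729 = 1.454
The interval measured on Earth is the dilated one; the clock on the ship measures the proper time τ = Δt/γ = 52.4/1.454 years.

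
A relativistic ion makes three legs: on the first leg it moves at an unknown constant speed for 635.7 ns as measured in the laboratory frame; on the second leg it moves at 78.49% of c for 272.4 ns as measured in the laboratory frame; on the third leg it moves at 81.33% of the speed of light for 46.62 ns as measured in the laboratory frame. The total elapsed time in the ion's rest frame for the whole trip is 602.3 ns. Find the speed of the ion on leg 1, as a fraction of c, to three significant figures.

β = 0.769

Leg 1: speed unknown; τ_1 = 635.7/γ_1.
Leg 2: β = 0.7849; γ = 1/√(1 − 0.7849²) = 1/√0.3839 = 1.614; τ_2 = 272.4/1.614 = 168.8 ns.
Leg 3: β = 0.8133; γ = 1/√(1 − 0.8133²) = 1/√0.3385 = 1.719; τ_3 = 46.62/1.719 = 27.13 ns.
Total proper time: τ_1 + 168.8 + 27.13 = 602.3, so τ_1 = 602.3 − 195.9 = 406.4 ns.
γ_1 = 635.7/406.4 = 1.564; β = √(1 − 1/γ²) = √0.5913.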